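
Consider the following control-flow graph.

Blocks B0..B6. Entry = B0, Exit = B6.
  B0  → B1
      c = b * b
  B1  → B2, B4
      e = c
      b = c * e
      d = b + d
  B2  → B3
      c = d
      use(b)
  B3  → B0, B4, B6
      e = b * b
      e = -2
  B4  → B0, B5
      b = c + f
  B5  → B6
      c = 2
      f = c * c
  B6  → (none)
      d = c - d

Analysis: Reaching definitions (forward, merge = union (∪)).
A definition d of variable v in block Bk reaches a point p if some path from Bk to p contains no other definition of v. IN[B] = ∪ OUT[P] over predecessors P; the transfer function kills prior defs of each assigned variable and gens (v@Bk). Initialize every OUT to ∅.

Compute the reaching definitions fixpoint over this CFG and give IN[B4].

Converged values:
  B0:   IN={b@B1, b@B4, c@B0, c@B2, d@B1, e@B1, e@B3}   OUT={b@B1, b@B4, c@B0, d@B1, e@B1, e@B3}
  B1:   IN={b@B1, b@B4, c@B0, d@B1, e@B1, e@B3}   OUT={b@B1, c@B0, d@B1, e@B1}
  B2:   IN={b@B1, c@B0, d@B1, e@B1}   OUT={b@B1, c@B2, d@B1, e@B1}
  B3:   IN={b@B1, c@B2, d@B1, e@B1}   OUT={b@B1, c@B2, d@B1, e@B3}
  B4:   IN={b@B1, c@B0, c@B2, d@B1, e@B1, e@B3}   OUT={b@B4, c@B0, c@B2, d@B1, e@B1, e@B3}
  B5:   IN={b@B4, c@B0, c@B2, d@B1, e@B1, e@B3}   OUT={b@B4, c@B5, d@B1, e@B1, e@B3, f@B5}
  B6:   IN={b@B1, b@B4, c@B2, c@B5, d@B1, e@B1, e@B3, f@B5}   OUT={b@B1, b@B4, c@B2, c@B5, d@B6, e@B1, e@B3, f@B5}

Merge at B4: IN[B4] = OUT[B1] ⊔ OUT[B3] = {b@B1, c@B0, c@B2, d@B1, e@B1, e@B3}

Answer: {b@B1, c@B0, c@B2, d@B1, e@B1, e@B3}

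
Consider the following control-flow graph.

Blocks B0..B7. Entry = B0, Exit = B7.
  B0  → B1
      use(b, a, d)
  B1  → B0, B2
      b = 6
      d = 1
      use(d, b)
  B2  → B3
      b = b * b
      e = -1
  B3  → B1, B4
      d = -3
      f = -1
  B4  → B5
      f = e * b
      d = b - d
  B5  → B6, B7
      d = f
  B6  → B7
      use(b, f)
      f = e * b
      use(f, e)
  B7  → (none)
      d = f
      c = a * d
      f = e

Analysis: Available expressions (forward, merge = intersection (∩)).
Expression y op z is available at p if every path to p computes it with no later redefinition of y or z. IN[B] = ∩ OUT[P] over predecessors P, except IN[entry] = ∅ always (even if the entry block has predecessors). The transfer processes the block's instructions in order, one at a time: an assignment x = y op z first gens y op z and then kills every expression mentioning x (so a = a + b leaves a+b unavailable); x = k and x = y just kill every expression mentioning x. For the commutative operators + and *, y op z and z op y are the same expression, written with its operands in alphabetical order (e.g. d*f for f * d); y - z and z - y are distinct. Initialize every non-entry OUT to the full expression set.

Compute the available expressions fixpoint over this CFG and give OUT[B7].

Converged values:
  B0:   IN={}   OUT={}
  B1:   IN={}   OUT={}
  B2:   IN={}   OUT={}
  B3:   IN={}   OUT={}
  B4:   IN={}   OUT={b*e}
  B5:   IN={b*e}   OUT={b*e}
  B6:   IN={b*e}   OUT={b*e}
  B7:   IN={b*e}   OUT={a*d, b*e}

Merge at B7: IN[B7] = OUT[B5] ∩ OUT[B6] = {b*e}
Applying B7's transfer function to that IN value gives OUT[B7] (row B7 above).

Answer: {a*d, b*e}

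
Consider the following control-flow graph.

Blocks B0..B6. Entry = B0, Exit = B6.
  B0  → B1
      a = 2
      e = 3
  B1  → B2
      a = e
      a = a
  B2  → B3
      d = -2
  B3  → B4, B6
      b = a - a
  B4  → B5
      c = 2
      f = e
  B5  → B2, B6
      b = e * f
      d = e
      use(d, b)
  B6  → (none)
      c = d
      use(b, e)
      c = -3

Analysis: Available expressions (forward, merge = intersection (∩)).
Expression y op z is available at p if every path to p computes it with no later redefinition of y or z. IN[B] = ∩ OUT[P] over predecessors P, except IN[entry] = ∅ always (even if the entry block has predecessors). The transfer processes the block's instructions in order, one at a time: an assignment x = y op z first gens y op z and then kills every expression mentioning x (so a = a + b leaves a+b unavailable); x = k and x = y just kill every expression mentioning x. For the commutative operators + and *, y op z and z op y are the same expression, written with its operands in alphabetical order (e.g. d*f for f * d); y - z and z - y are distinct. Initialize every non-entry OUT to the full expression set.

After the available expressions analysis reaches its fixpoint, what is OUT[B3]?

Answer: {a-a}

Derivation:
Per-block solution:
  B0:   IN={}   OUT={}
  B1:   IN={}   OUT={}
  B2:   IN={}   OUT={}
  B3:   IN={}   OUT={a-a}
  B4:   IN={a-a}   OUT={a-a}
  B5:   IN={a-a}   OUT={a-a, e*f}
  B6:   IN={a-a}   OUT={a-a}

Merge at B3: IN[B3] = OUT[B2] = {}
Applying B3's transfer function to that IN value gives OUT[B3] (row B3 above).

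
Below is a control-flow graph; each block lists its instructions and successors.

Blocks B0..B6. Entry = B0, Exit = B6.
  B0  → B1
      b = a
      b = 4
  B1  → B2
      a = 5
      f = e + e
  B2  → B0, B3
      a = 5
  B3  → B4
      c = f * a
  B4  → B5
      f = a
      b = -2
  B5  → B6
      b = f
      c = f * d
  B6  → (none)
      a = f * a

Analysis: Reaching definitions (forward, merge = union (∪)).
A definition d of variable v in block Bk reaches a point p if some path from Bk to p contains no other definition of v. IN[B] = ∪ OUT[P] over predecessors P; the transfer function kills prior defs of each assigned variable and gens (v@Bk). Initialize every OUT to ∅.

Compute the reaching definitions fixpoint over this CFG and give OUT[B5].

Answer: {a@B2, b@B5, c@B5, f@B4}

Trace:
Fixpoint table:
  B0: | IN={a@B2, b@B0, f@B1} | OUT={a@B2, b@B0, f@B1}
  B1: | IN={a@B2, b@B0, f@B1} | OUT={a@B1, b@B0, f@B1}
  B2: | IN={a@B1, b@B0, f@B1} | OUT={a@B2, b@B0, f@B1}
  B3: | IN={a@B2, b@B0, f@B1} | OUT={a@B2, b@B0, c@B3, f@B1}
  B4: | IN={a@B2, b@B0, c@B3, f@B1} | OUT={a@B2, b@B4, c@B3, f@B4}
  B5: | IN={a@B2, b@B4, c@B3, f@B4} | OUT={a@B2, b@B5, c@B5, f@B4}
  B6: | IN={a@B2, b@B5, c@B5, f@B4} | OUT={a@B6, b@B5, c@B5, f@B4}

Merge at B5: IN[B5] = OUT[B4] = {a@B2, b@B4, c@B3, f@B4}
Applying B5's transfer function to that IN value gives OUT[B5] (row B5 above).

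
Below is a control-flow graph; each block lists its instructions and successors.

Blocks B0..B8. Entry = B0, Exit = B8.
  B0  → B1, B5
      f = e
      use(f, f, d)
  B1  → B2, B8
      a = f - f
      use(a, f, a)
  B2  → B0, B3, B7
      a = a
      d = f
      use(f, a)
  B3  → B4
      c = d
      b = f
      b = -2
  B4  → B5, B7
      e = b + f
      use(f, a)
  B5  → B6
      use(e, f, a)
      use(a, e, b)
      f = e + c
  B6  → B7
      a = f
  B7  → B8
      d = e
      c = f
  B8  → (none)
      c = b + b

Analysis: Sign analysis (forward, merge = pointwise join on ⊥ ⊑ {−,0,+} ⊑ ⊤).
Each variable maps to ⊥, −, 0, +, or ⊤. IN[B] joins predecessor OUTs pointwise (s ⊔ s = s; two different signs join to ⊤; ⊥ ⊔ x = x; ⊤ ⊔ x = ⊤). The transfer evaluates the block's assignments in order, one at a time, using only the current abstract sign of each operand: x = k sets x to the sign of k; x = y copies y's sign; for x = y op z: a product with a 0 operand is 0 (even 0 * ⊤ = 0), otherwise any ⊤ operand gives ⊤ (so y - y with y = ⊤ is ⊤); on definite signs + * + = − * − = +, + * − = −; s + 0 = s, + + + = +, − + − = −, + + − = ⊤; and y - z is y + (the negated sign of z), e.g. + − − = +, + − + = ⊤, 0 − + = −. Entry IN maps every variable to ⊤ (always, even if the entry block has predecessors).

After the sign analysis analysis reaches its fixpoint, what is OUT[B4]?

Fixpoint table:
  B0:  IN=(all ⊤)  OUT=(all ⊤)
  B1:  IN=(all ⊤)  OUT=(all ⊤)
  B2:  IN=(all ⊤)  OUT=(all ⊤)
  B3:  IN=(all ⊤)  OUT={b:-; rest ⊤}
  B4:  IN={b:-; rest ⊤}  OUT={b:-; rest ⊤}
  B5:  IN=(all ⊤)  OUT=(all ⊤)
  B6:  IN=(all ⊤)  OUT=(all ⊤)
  B7:  IN=(all ⊤)  OUT=(all ⊤)
  B8:  IN=(all ⊤)  OUT=(all ⊤)

Merge at B4: IN[B4] = OUT[B3] = {a: ⊤, b: -, c: ⊤, d: ⊤, e: ⊤, f: ⊤}
Applying B4's transfer function to that IN value gives OUT[B4] (row B4 above).

Answer: {a: ⊤, b: -, c: ⊤, d: ⊤, e: ⊤, f: ⊤}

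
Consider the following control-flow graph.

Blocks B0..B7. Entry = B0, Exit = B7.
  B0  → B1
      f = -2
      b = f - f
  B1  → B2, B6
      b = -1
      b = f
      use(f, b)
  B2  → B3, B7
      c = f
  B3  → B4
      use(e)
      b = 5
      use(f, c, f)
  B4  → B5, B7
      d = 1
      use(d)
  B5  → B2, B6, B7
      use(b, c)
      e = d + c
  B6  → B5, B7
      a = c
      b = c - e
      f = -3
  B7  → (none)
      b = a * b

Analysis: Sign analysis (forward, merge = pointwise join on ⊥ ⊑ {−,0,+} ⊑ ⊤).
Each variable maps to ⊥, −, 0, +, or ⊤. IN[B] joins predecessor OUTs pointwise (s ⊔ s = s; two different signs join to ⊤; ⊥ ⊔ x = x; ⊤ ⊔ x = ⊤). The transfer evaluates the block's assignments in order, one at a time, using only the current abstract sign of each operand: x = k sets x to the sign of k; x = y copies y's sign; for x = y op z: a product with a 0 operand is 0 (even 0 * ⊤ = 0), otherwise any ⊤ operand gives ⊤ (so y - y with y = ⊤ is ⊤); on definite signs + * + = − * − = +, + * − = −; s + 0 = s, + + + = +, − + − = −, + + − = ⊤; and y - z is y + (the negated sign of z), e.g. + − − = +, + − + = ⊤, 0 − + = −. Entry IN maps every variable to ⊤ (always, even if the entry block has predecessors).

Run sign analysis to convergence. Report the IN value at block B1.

Per-block solution:
  B0: | IN=(all ⊤) | OUT={f:-; rest ⊤}
  B1: | IN={f:-; rest ⊤} | OUT={b:-, f:-; rest ⊤}
  B2: | IN={f:-; rest ⊤} | OUT={c:-, f:-; rest ⊤}
  B3: | IN={c:-, f:-; rest ⊤} | OUT={b:+, c:-, f:-; rest ⊤}
  B4: | IN={b:+, c:-, f:-; rest ⊤} | OUT={b:+, c:-, d:+, f:-; rest ⊤}
  B5: | IN={f:-; rest ⊤} | OUT={f:-; rest ⊤}
  B6: | IN={f:-; rest ⊤} | OUT={f:-; rest ⊤}
  B7: | IN={f:-; rest ⊤} | OUT={f:-; rest ⊤}

Merge at B1: IN[B1] = OUT[B0] = {a: ⊤, b: ⊤, c: ⊤, d: ⊤, e: ⊤, f: -}

Answer: {a: ⊤, b: ⊤, c: ⊤, d: ⊤, e: ⊤, f: -}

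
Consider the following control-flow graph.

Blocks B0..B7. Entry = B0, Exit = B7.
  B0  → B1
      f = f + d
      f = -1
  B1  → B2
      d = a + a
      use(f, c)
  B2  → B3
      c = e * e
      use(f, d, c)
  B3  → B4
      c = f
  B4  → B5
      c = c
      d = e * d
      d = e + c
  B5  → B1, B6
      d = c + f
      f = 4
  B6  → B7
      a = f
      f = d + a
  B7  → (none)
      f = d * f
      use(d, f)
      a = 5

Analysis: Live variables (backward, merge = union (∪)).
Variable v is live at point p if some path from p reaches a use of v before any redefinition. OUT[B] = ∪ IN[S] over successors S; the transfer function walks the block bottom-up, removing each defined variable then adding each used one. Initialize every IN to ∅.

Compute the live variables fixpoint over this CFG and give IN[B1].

Answer: {a, c, e, f}

Derivation:
Fixpoint table:
  B0: | IN={a, c, d, e, f} | OUT={a, c, e, f}
  B1: | IN={a, c, e, f} | OUT={a, d, e, f}
  B2: | IN={a, d, e, f} | OUT={a, d, e, f}
  B3: | IN={a, d, e, f} | OUT={a, c, d, e, f}
  B4: | IN={a, c, d, e, f} | OUT={a, c, e, f}
  B5: | IN={a, c, e, f} | OUT={a, c, d, e, f}
  B6: | IN={d, f} | OUT={d, f}
  B7: | IN={d, f} | OUT={}

Merge at B1: OUT[B1] = IN[B2] = {a, d, e, f}
Applying B1's transfer function to that OUT value gives IN[B1] (row B1 above).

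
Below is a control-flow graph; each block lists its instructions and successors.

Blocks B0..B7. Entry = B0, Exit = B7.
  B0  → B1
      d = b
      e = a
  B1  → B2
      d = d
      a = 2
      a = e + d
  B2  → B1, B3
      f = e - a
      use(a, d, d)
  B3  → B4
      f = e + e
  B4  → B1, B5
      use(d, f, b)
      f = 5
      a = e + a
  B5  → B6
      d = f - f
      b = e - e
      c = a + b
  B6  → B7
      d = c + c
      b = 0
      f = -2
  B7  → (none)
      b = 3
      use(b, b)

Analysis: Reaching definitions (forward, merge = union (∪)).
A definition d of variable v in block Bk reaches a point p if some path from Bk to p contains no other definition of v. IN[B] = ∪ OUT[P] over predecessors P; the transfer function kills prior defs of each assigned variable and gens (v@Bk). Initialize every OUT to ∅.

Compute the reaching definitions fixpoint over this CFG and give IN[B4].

Answer: {a@B1, d@B1, e@B0, f@B3}

Derivation:
Converged values:
  B0:  IN={}  OUT={d@B0, e@B0}
  B1:  IN={a@B1, a@B4, d@B0, d@B1, e@B0, f@B2, f@B4}  OUT={a@B1, d@B1, e@B0, f@B2, f@B4}
  B2:  IN={a@B1, d@B1, e@B0, f@B2, f@B4}  OUT={a@B1, d@B1, e@B0, f@B2}
  B3:  IN={a@B1, d@B1, e@B0, f@B2}  OUT={a@B1, d@B1, e@B0, f@B3}
  B4:  IN={a@B1, d@B1, e@B0, f@B3}  OUT={a@B4, d@B1, e@B0, f@B4}
  B5:  IN={a@B4, d@B1, e@B0, f@B4}  OUT={a@B4, b@B5, c@B5, d@B5, e@B0, f@B4}
  B6:  IN={a@B4, b@B5, c@B5, d@B5, e@B0, f@B4}  OUT={a@B4, b@B6, c@B5, d@B6, e@B0, f@B6}
  B7:  IN={a@B4, b@B6, c@B5, d@B6, e@B0, f@B6}  OUT={a@B4, b@B7, c@B5, d@B6, e@B0, f@B6}

Merge at B4: IN[B4] = OUT[B3] = {a@B1, d@B1, e@B0, f@B3}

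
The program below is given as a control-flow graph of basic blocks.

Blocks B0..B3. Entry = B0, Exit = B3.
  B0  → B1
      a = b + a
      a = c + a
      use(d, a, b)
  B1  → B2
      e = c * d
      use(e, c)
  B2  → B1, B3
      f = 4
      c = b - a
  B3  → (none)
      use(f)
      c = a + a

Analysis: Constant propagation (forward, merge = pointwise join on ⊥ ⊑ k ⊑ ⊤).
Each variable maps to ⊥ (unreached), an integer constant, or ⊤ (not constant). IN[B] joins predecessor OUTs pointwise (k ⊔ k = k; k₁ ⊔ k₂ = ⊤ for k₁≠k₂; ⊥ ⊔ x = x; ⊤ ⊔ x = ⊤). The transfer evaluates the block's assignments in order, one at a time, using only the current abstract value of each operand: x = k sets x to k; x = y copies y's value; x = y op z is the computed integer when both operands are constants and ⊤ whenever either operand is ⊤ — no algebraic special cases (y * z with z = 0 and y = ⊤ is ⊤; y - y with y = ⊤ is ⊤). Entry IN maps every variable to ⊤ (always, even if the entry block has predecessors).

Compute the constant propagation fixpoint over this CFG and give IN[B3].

Answer: {a: ⊤, b: ⊤, c: ⊤, d: ⊤, e: ⊤, f: 4}

Working:
Fixpoint table:
  B0: | IN=(all ⊤) | OUT=(all ⊤)
  B1: | IN=(all ⊤) | OUT=(all ⊤)
  B2: | IN=(all ⊤) | OUT={f:4; rest ⊤}
  B3: | IN={f:4; rest ⊤} | OUT={f:4; rest ⊤}

Merge at B3: IN[B3] = OUT[B2] = {a: ⊤, b: ⊤, c: ⊤, d: ⊤, e: ⊤, f: 4}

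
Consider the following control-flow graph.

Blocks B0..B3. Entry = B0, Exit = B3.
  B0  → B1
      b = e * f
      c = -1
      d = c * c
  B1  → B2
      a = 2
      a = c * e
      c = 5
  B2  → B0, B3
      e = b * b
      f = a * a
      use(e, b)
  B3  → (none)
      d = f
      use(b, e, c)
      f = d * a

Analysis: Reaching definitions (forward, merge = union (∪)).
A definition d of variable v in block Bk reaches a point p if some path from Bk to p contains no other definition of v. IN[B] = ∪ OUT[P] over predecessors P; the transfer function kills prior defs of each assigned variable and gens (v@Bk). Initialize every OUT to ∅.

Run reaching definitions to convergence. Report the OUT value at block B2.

Per-block solution:
  B0:  IN={a@B1, b@B0, c@B1, d@B0, e@B2, f@B2}  OUT={a@B1, b@B0, c@B0, d@B0, e@B2, f@B2}
  B1:  IN={a@B1, b@B0, c@B0, d@B0, e@B2, f@B2}  OUT={a@B1, b@B0, c@B1, d@B0, e@B2, f@B2}
  B2:  IN={a@B1, b@B0, c@B1, d@B0, e@B2, f@B2}  OUT={a@B1, b@B0, c@B1, d@B0, e@B2, f@B2}
  B3:  IN={a@B1, b@B0, c@B1, d@B0, e@B2, f@B2}  OUT={a@B1, b@B0, c@B1, d@B3, e@B2, f@B3}

Merge at B2: IN[B2] = OUT[B1] = {a@B1, b@B0, c@B1, d@B0, e@B2, f@B2}
Applying B2's transfer function to that IN value gives OUT[B2] (row B2 above).

Answer: {a@B1, b@B0, c@B1, d@B0, e@B2, f@B2}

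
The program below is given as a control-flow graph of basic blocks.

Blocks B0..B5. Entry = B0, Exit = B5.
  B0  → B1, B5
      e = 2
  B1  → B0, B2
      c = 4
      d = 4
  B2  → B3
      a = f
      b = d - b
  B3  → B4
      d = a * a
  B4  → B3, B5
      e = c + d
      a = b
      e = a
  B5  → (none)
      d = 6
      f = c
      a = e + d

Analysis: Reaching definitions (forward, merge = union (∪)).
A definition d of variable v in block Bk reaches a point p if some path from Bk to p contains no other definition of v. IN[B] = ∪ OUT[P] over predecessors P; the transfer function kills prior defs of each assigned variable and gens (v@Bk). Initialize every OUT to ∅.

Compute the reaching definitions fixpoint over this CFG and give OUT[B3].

Converged values:
  B0: | IN={c@B1, d@B1, e@B0} | OUT={c@B1, d@B1, e@B0}
  B1: | IN={c@B1, d@B1, e@B0} | OUT={c@B1, d@B1, e@B0}
  B2: | IN={c@B1, d@B1, e@B0} | OUT={a@B2, b@B2, c@B1, d@B1, e@B0}
  B3: | IN={a@B2, a@B4, b@B2, c@B1, d@B1, d@B3, e@B0, e@B4} | OUT={a@B2, a@B4, b@B2, c@B1, d@B3, e@B0, e@B4}
  B4: | IN={a@B2, a@B4, b@B2, c@B1, d@B3, e@B0, e@B4} | OUT={a@B4, b@B2, c@B1, d@B3, e@B4}
  B5: | IN={a@B4, b@B2, c@B1, d@B1, d@B3, e@B0, e@B4} | OUT={a@B5, b@B2, c@B1, d@B5, e@B0, e@B4, f@B5}

Merge at B3: IN[B3] = OUT[B2] ⊔ OUT[B4] = {a@B2, a@B4, b@B2, c@B1, d@B1, d@B3, e@B0, e@B4}
Applying B3's transfer function to that IN value gives OUT[B3] (row B3 above).

Answer: {a@B2, a@B4, b@B2, c@B1, d@B3, e@B0, e@B4}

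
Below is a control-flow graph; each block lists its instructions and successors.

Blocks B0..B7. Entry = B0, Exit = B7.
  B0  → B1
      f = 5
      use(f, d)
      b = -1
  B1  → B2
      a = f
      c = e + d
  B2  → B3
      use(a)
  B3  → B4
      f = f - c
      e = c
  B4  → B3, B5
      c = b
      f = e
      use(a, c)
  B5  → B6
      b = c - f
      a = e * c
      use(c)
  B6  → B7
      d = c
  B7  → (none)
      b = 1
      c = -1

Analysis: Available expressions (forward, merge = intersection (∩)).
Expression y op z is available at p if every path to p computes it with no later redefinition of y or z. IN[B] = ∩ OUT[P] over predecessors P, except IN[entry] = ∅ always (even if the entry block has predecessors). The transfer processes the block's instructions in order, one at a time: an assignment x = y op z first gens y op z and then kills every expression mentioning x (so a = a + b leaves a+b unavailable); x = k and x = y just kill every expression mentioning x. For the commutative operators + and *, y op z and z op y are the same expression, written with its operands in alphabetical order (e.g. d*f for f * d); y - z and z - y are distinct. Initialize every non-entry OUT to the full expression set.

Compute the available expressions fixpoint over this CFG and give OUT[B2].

Answer: {d+e}

Working:
Converged values:
  B0:   IN={}   OUT={}
  B1:   IN={}   OUT={d+e}
  B2:   IN={d+e}   OUT={d+e}
  B3:   IN={}   OUT={}
  B4:   IN={}   OUT={}
  B5:   IN={}   OUT={c*e, c-f}
  B6:   IN={c*e, c-f}   OUT={c*e, c-f}
  B7:   IN={c*e, c-f}   OUT={}

Merge at B2: IN[B2] = OUT[B1] = {d+e}
Applying B2's transfer function to that IN value gives OUT[B2] (row B2 above).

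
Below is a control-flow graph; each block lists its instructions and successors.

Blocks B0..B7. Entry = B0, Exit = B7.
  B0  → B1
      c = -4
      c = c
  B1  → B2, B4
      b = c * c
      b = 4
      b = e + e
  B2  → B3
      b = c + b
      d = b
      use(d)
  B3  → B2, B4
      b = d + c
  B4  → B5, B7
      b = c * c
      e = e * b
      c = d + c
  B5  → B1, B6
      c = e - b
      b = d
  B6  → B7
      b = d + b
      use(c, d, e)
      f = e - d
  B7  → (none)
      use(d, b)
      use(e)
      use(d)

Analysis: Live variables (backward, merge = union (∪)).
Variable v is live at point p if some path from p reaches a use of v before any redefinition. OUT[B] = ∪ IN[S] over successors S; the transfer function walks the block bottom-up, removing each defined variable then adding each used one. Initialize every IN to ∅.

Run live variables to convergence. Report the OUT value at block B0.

Answer: {c, d, e}

Derivation:
Per-block solution:
  B0: | IN={d, e} | OUT={c, d, e}
  B1: | IN={c, d, e} | OUT={b, c, d, e}
  B2: | IN={b, c, e} | OUT={c, d, e}
  B3: | IN={c, d, e} | OUT={b, c, d, e}
  B4: | IN={c, d, e} | OUT={b, d, e}
  B5: | IN={b, d, e} | OUT={b, c, d, e}
  B6: | IN={b, c, d, e} | OUT={b, d, e}
  B7: | IN={b, d, e} | OUT={}

Merge at B0: OUT[B0] = IN[B1] = {c, d, e}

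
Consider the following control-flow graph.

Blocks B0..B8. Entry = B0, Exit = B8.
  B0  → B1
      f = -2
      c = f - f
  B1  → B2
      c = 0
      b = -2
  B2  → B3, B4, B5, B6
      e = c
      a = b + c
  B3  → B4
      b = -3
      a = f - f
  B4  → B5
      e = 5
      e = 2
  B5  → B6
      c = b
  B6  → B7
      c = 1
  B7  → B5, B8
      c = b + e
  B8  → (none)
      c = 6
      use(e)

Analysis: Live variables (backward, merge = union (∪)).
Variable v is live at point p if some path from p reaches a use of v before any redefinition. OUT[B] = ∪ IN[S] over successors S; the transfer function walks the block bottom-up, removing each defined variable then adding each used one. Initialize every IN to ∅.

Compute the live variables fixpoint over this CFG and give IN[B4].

Converged values:
  B0:  IN={}  OUT={f}
  B1:  IN={f}  OUT={b, c, f}
  B2:  IN={b, c, f}  OUT={b, e, f}
  B3:  IN={f}  OUT={b}
  B4:  IN={b}  OUT={b, e}
  B5:  IN={b, e}  OUT={b, e}
  B6:  IN={b, e}  OUT={b, e}
  B7:  IN={b, e}  OUT={b, e}
  B8:  IN={e}  OUT={}

Merge at B4: OUT[B4] = IN[B5] = {b, e}
Applying B4's transfer function to that OUT value gives IN[B4] (row B4 above).

Answer: {b}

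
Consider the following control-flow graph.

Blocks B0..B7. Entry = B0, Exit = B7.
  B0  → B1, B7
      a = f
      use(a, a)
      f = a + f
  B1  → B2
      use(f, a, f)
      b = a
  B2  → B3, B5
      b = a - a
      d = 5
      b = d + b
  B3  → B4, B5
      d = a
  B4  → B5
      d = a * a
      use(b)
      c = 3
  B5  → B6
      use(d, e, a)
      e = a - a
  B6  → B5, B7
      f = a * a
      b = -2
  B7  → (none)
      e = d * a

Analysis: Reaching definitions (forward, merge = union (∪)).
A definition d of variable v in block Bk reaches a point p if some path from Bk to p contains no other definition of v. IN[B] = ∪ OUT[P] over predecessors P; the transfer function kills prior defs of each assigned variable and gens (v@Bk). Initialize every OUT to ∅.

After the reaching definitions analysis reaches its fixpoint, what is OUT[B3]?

Answer: {a@B0, b@B2, d@B3, f@B0}

Working:
Per-block solution:
  B0:   IN={}   OUT={a@B0, f@B0}
  B1:   IN={a@B0, f@B0}   OUT={a@B0, b@B1, f@B0}
  B2:   IN={a@B0, b@B1, f@B0}   OUT={a@B0, b@B2, d@B2, f@B0}
  B3:   IN={a@B0, b@B2, d@B2, f@B0}   OUT={a@B0, b@B2, d@B3, f@B0}
  B4:   IN={a@B0, b@B2, d@B3, f@B0}   OUT={a@B0, b@B2, c@B4, d@B4, f@B0}
  B5:   IN={a@B0, b@B2, b@B6, c@B4, d@B2, d@B3, d@B4, e@B5, f@B0, f@B6}   OUT={a@B0, b@B2, b@B6, c@B4, d@B2, d@B3, d@B4, e@B5, f@B0, f@B6}
  B6:   IN={a@B0, b@B2, b@B6, c@B4, d@B2, d@B3, d@B4, e@B5, f@B0, f@B6}   OUT={a@B0, b@B6, c@B4, d@B2, d@B3, d@B4, e@B5, f@B6}
  B7:   IN={a@B0, b@B6, c@B4, d@B2, d@B3, d@B4, e@B5, f@B0, f@B6}   OUT={a@B0, b@B6, c@B4, d@B2, d@B3, d@B4, e@B7, f@B0, f@B6}

Merge at B3: IN[B3] = OUT[B2] = {a@B0, b@B2, d@B2, f@B0}
Applying B3's transfer function to that IN value gives OUT[B3] (row B3 above).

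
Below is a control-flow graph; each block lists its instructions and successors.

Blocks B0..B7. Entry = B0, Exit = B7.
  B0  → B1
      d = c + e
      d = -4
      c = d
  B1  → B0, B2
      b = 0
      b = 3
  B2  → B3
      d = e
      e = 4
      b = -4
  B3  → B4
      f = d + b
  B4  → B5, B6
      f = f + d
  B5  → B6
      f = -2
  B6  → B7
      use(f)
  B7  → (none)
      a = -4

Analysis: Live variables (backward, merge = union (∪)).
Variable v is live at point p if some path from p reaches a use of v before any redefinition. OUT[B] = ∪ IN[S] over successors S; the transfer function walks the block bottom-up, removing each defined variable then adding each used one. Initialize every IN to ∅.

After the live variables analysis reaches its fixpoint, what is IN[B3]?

Answer: {b, d}

Derivation:
Converged values:
  B0:  IN={c, e}  OUT={c, e}
  B1:  IN={c, e}  OUT={c, e}
  B2:  IN={e}  OUT={b, d}
  B3:  IN={b, d}  OUT={d, f}
  B4:  IN={d, f}  OUT={f}
  B5:  IN={}  OUT={f}
  B6:  IN={f}  OUT={}
  B7:  IN={}  OUT={}

Merge at B3: OUT[B3] = IN[B4] = {d, f}
Applying B3's transfer function to that OUT value gives IN[B3] (row B3 above).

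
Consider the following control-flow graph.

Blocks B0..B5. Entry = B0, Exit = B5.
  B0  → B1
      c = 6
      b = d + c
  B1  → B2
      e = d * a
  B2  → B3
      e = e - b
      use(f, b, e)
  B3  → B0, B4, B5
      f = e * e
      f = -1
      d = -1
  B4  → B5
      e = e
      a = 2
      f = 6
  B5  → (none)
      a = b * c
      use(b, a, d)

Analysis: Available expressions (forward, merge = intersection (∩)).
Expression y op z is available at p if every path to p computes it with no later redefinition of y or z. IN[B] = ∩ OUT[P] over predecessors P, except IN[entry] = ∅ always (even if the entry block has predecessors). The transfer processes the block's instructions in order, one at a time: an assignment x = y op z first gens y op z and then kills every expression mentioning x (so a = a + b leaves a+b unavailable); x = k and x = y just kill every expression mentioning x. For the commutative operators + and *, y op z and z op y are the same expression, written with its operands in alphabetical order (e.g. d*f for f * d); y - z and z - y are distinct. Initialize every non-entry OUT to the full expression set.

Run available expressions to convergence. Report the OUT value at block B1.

Answer: {a*d, c+d}

Derivation:
Fixpoint table:
  B0: | IN={} | OUT={c+d}
  B1: | IN={c+d} | OUT={a*d, c+d}
  B2: | IN={a*d, c+d} | OUT={a*d, c+d}
  B3: | IN={a*d, c+d} | OUT={e*e}
  B4: | IN={e*e} | OUT={}
  B5: | IN={} | OUT={b*c}

Merge at B1: IN[B1] = OUT[B0] = {c+d}
Applying B1's transfer function to that IN value gives OUT[B1] (row B1 above).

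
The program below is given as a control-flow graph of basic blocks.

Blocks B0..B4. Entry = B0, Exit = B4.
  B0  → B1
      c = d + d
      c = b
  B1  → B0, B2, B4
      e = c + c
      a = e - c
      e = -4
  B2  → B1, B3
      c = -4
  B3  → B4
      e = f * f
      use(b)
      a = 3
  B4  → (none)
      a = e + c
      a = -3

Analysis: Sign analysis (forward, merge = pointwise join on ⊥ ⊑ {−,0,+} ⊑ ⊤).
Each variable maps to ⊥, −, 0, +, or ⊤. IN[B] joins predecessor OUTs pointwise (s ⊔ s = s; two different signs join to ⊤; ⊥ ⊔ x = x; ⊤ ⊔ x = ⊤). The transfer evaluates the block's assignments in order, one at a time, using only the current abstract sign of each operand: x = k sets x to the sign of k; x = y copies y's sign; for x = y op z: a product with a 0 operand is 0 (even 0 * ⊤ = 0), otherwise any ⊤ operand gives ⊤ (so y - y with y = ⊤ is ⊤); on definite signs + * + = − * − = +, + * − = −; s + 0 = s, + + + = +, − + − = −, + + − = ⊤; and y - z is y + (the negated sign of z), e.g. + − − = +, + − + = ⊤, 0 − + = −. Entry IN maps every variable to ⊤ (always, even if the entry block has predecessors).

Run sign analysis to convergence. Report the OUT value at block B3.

Answer: {a: +, b: ⊤, c: -, d: ⊤, e: ⊤, f: ⊤}

Derivation:
Per-block solution:
  B0:   IN=(all ⊤)   OUT=(all ⊤)
  B1:   IN=(all ⊤)   OUT={e:-; rest ⊤}
  B2:   IN={e:-; rest ⊤}   OUT={c:-, e:-; rest ⊤}
  B3:   IN={c:-, e:-; rest ⊤}   OUT={a:+, c:-; rest ⊤}
  B4:   IN=(all ⊤)   OUT={a:-; rest ⊤}

Merge at B3: IN[B3] = OUT[B2] = {a: ⊤, b: ⊤, c: -, d: ⊤, e: -, f: ⊤}
Applying B3's transfer function to that IN value gives OUT[B3] (row B3 above).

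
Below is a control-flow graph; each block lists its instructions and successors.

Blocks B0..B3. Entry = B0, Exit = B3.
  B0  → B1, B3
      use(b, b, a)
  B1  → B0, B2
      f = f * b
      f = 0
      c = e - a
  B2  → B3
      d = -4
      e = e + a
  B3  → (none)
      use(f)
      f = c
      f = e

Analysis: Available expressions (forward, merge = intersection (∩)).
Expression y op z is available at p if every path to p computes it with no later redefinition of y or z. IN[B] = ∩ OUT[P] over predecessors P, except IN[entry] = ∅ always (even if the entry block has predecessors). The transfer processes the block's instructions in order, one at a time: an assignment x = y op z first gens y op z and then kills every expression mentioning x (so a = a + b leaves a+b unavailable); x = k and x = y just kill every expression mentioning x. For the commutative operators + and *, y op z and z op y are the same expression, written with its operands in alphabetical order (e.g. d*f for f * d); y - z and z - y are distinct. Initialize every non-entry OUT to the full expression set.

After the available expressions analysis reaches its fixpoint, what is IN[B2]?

Answer: {e-a}

Derivation:
Fixpoint table:
  B0:  IN={}  OUT={}
  B1:  IN={}  OUT={e-a}
  B2:  IN={e-a}  OUT={}
  B3:  IN={}  OUT={}

Merge at B2: IN[B2] = OUT[B1] = {e-a}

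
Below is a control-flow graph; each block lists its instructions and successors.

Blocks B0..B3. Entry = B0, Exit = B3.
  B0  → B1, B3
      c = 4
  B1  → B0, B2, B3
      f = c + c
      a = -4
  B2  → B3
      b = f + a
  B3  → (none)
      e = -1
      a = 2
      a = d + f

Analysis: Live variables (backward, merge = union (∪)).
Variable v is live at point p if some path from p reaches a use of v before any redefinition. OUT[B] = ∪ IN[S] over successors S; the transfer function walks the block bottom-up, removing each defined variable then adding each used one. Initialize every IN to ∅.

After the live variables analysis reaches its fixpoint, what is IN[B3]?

Answer: {d, f}

Working:
Per-block solution:
  B0:  IN={d, f}  OUT={c, d, f}
  B1:  IN={c, d}  OUT={a, d, f}
  B2:  IN={a, d, f}  OUT={d, f}
  B3:  IN={d, f}  OUT={}

B3 is the boundary node: OUT[B3] = {}
Applying B3's transfer function to that OUT value gives IN[B3] (row B3 above).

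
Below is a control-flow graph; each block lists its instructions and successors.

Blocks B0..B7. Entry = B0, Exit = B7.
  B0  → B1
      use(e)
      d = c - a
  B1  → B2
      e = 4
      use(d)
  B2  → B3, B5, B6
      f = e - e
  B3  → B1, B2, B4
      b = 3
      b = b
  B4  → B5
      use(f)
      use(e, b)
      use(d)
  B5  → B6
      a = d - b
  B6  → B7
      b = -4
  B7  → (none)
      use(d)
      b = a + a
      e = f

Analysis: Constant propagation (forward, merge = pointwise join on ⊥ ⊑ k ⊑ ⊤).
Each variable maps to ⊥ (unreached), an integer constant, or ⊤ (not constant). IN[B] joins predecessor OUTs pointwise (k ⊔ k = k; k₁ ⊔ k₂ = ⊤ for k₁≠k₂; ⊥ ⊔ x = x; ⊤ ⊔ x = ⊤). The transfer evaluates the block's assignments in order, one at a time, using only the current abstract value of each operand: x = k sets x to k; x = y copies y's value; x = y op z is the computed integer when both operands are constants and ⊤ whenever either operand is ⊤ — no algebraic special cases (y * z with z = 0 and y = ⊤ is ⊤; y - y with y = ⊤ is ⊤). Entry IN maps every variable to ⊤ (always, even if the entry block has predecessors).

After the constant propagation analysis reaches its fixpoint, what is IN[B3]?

Converged values:
  B0:  IN=(all ⊤)  OUT=(all ⊤)
  B1:  IN=(all ⊤)  OUT={e:4; rest ⊤}
  B2:  IN={e:4; rest ⊤}  OUT={e:4, f:0; rest ⊤}
  B3:  IN={e:4, f:0; rest ⊤}  OUT={b:3, e:4, f:0; rest ⊤}
  B4:  IN={b:3, e:4, f:0; rest ⊤}  OUT={b:3, e:4, f:0; rest ⊤}
  B5:  IN={e:4, f:0; rest ⊤}  OUT={e:4, f:0; rest ⊤}
  B6:  IN={e:4, f:0; rest ⊤}  OUT={b:-4, e:4, f:0; rest ⊤}
  B7:  IN={b:-4, e:4, f:0; rest ⊤}  OUT={e:0, f:0; rest ⊤}

Merge at B3: IN[B3] = OUT[B2] = {a: ⊤, b: ⊤, c: ⊤, d: ⊤, e: 4, f: 0}

Answer: {a: ⊤, b: ⊤, c: ⊤, d: ⊤, e: 4, f: 0}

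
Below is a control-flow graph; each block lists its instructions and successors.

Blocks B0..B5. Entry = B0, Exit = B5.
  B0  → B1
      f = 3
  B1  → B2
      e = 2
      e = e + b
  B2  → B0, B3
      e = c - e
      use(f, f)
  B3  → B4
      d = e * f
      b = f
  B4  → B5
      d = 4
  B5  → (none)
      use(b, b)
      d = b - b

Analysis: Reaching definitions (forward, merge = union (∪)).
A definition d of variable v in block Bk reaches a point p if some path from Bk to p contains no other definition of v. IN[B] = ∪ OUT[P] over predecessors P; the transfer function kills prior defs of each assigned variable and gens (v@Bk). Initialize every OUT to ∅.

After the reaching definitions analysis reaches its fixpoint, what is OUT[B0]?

Converged values:
  B0: | IN={e@B2, f@B0} | OUT={e@B2, f@B0}
  B1: | IN={e@B2, f@B0} | OUT={e@B1, f@B0}
  B2: | IN={e@B1, f@B0} | OUT={e@B2, f@B0}
  B3: | IN={e@B2, f@B0} | OUT={b@B3, d@B3, e@B2, f@B0}
  B4: | IN={b@B3, d@B3, e@B2, f@B0} | OUT={b@B3, d@B4, e@B2, f@B0}
  B5: | IN={b@B3, d@B4, e@B2, f@B0} | OUT={b@B3, d@B5, e@B2, f@B0}

Merge at B0 (entry node, so the boundary value {} is joined with the incoming edge(s)): IN[B0] = {} ⊔ OUT[B2] = {e@B2, f@B0}
Applying B0's transfer function to that IN value gives OUT[B0] (row B0 above).

Answer: {e@B2, f@B0}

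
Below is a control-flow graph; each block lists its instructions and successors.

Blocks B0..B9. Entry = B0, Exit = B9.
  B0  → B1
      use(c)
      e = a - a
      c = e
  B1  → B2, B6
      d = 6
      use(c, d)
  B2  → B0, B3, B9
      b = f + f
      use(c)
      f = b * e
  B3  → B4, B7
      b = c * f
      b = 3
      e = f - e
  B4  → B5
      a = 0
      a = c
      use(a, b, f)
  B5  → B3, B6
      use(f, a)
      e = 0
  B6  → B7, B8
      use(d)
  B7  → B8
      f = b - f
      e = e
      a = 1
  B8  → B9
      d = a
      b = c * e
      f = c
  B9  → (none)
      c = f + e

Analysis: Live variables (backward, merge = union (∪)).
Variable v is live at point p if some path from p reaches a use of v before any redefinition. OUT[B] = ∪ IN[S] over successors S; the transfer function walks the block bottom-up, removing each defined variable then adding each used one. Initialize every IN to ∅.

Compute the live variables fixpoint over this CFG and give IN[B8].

Answer: {a, c, e}

Derivation:
Per-block solution:
  B0: | IN={a, b, c, f} | OUT={a, b, c, e, f}
  B1: | IN={a, b, c, e, f} | OUT={a, b, c, d, e, f}
  B2: | IN={a, c, d, e, f} | OUT={a, b, c, d, e, f}
  B3: | IN={c, d, e, f} | OUT={b, c, d, e, f}
  B4: | IN={b, c, d, f} | OUT={a, b, c, d, f}
  B5: | IN={a, b, c, d, f} | OUT={a, b, c, d, e, f}
  B6: | IN={a, b, c, d, e, f} | OUT={a, b, c, e, f}
  B7: | IN={b, c, e, f} | OUT={a, c, e}
  B8: | IN={a, c, e} | OUT={e, f}
  B9: | IN={e, f} | OUT={}

Merge at B8: OUT[B8] = IN[B9] = {e, f}
Applying B8's transfer function to that OUT value gives IN[B8] (row B8 above).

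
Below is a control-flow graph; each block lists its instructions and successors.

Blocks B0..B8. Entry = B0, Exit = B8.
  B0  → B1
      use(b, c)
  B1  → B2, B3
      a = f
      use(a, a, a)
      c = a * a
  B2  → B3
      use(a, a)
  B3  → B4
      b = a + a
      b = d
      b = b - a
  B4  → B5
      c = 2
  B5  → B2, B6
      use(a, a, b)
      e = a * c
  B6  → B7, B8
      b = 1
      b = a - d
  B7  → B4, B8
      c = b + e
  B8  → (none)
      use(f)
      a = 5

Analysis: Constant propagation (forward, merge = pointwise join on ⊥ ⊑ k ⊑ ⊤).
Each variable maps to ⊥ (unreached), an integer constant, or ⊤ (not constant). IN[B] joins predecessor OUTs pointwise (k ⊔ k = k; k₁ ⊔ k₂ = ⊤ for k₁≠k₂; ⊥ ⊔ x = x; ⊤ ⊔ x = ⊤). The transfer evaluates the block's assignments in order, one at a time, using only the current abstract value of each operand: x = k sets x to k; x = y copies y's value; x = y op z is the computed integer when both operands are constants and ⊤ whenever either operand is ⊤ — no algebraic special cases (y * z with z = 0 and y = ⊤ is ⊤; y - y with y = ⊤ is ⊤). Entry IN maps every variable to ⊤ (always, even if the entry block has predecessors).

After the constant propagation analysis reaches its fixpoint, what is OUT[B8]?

Converged values:
  B0: | IN=(all ⊤) | OUT=(all ⊤)
  B1: | IN=(all ⊤) | OUT=(all ⊤)
  B2: | IN=(all ⊤) | OUT=(all ⊤)
  B3: | IN=(all ⊤) | OUT=(all ⊤)
  B4: | IN=(all ⊤) | OUT={c:2; rest ⊤}
  B5: | IN={c:2; rest ⊤} | OUT={c:2; rest ⊤}
  B6: | IN={c:2; rest ⊤} | OUT={c:2; rest ⊤}
  B7: | IN={c:2; rest ⊤} | OUT=(all ⊤)
  B8: | IN=(all ⊤) | OUT={a:5; rest ⊤}

Merge at B8: IN[B8] = OUT[B6] ⊔ OUT[B7] = {a: ⊤, b: ⊤, c: ⊤, d: ⊤, e: ⊤, f: ⊤}
Applying B8's transfer function to that IN value gives OUT[B8] (row B8 above).

Answer: {a: 5, b: ⊤, c: ⊤, d: ⊤, e: ⊤, f: ⊤}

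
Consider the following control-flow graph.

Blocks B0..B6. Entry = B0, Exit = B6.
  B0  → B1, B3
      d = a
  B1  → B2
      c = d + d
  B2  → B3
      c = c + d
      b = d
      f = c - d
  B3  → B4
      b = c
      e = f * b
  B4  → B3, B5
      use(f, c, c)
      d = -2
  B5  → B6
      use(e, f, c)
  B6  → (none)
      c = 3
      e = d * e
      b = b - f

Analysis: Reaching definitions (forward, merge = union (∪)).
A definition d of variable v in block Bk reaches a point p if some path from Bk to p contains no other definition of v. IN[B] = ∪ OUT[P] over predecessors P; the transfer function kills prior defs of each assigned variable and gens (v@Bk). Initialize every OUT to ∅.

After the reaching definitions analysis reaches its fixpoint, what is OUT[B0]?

Per-block solution:
  B0: | IN={} | OUT={d@B0}
  B1: | IN={d@B0} | OUT={c@B1, d@B0}
  B2: | IN={c@B1, d@B0} | OUT={b@B2, c@B2, d@B0, f@B2}
  B3: | IN={b@B2, b@B3, c@B2, d@B0, d@B4, e@B3, f@B2} | OUT={b@B3, c@B2, d@B0, d@B4, e@B3, f@B2}
  B4: | IN={b@B3, c@B2, d@B0, d@B4, e@B3, f@B2} | OUT={b@B3, c@B2, d@B4, e@B3, f@B2}
  B5: | IN={b@B3, c@B2, d@B4, e@B3, f@B2} | OUT={b@B3, c@B2, d@B4, e@B3, f@B2}
  B6: | IN={b@B3, c@B2, d@B4, e@B3, f@B2} | OUT={b@B6, c@B6, d@B4, e@B6, f@B2}

B0 is the boundary node: IN[B0] = {}
Applying B0's transfer function to that IN value gives OUT[B0] (row B0 above).

Answer: {d@B0}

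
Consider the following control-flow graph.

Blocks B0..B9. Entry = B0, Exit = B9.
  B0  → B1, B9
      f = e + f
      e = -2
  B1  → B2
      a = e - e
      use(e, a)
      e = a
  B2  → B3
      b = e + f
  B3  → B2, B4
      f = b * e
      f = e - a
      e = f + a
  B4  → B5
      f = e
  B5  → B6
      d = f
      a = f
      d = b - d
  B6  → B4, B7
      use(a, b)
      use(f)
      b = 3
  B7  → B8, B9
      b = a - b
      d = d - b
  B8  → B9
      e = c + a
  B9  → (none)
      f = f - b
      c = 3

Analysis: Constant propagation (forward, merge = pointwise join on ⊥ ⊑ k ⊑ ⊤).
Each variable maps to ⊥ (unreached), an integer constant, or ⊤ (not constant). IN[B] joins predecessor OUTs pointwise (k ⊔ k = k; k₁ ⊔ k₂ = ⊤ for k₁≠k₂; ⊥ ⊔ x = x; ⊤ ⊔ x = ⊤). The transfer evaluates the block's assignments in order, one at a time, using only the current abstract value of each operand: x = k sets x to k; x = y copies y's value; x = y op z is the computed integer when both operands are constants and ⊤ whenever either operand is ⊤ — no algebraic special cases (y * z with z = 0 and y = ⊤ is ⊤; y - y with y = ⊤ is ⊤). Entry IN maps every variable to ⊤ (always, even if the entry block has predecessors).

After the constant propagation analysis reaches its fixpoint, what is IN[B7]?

Answer: {a: 0, b: 3, c: ⊤, d: ⊤, e: 0, f: 0}

Working:
Converged values:
  B0: | IN=(all ⊤) | OUT={e:-2; rest ⊤}
  B1: | IN={e:-2; rest ⊤} | OUT={a:0, e:0; rest ⊤}
  B2: | IN={a:0, e:0; rest ⊤} | OUT={a:0, e:0; rest ⊤}
  B3: | IN={a:0, e:0; rest ⊤} | OUT={a:0, e:0, f:0; rest ⊤}
  B4: | IN={a:0, e:0, f:0; rest ⊤} | OUT={a:0, e:0, f:0; rest ⊤}
  B5: | IN={a:0, e:0, f:0; rest ⊤} | OUT={a:0, e:0, f:0; rest ⊤}
  B6: | IN={a:0, e:0, f:0; rest ⊤} | OUT={a:0, b:3, e:0, f:0; rest ⊤}
  B7: | IN={a:0, b:3, e:0, f:0; rest ⊤} | OUT={a:0, b:-3, e:0, f:0; rest ⊤}
  B8: | IN={a:0, b:-3, e:0, f:0; rest ⊤} | OUT={a:0, b:-3, f:0; rest ⊤}
  B9: | IN=(all ⊤) | OUT={c:3; rest ⊤}

Merge at B7: IN[B7] = OUT[B6] = {a: 0, b: 3, c: ⊤, d: ⊤, e: 0, f: 0}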